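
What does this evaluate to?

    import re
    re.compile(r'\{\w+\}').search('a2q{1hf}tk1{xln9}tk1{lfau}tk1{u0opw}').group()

The match spans [3:8] → '{1hf}'.

'{1hf}'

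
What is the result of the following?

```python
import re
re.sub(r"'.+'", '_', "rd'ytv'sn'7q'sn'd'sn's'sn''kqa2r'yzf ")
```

`sub` substitutes '_' at each match site.

'rd_yzf '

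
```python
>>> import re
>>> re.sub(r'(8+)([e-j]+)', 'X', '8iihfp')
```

'Xp'

The pattern matches one or more of a literal '8' (captured); then one or more of a character in [e-j] (captured).
Matches: at [0:5] → '8iihf'.
`sub` substitutes 'X' at each match site.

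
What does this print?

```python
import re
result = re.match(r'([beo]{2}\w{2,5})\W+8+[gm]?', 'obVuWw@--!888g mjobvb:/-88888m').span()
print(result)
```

(0, 14)

`re.match` won't scan ahead — the pattern has to work from the very first character.
The match spans [0:14] → 'obVuWw@--!888g'.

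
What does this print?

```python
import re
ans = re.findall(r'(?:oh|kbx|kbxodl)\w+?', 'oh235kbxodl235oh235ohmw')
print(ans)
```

Branches in `(...|...)` are attempted left-to-right; the first branch that allows the whole pattern to succeed is taken.
Matches: at [0:3] → 'oh2'; at [5:9] → 'kbxo'; at [14:17] → 'oh2'; at [19:22] → 'ohm'.
With no groups in the pattern, `findall` gives back each whole match — 4 here.

['oh2', 'kbxo', 'oh2', 'ohm']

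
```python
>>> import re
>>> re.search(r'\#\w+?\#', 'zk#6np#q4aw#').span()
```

(2, 7)

Unlike `match`, `search` isn't anchored — it looks for the pattern anywhere in the string.
The match spans [2:7] → '#6np#'.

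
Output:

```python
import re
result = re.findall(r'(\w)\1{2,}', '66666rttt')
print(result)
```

`\1` has to match the exact text group 1 already captured.
Scanning left to right: at [0:5] match '66666', group 1 = '6'; at [6:9] match 'ttt', group 1 = 't'.
With a single group, `findall` returns only what that group captured — 2 items.

['6', 't']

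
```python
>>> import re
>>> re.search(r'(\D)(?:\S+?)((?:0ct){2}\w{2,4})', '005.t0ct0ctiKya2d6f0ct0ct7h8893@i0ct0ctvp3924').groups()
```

('.', '0ct0ctiKya')

The match spans [3:15] → '.t0ct0ctiKya'.
Captured: group 1 = '.', group 2 = '0ct0ctiKya'.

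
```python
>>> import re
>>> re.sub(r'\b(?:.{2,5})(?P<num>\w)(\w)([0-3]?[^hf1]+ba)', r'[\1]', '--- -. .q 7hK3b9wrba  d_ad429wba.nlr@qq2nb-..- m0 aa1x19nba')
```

'--- -. .[3].nlr@qq2nb-..- [1]'

The replacement refers to a captured group, so each match is rewritten using its own captured text.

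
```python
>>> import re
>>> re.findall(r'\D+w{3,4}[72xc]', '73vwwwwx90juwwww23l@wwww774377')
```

With no groups in the pattern, `findall` gives back each whole match — 3 here.

['vwwwwx', 'juwwww2', 'l@wwww7']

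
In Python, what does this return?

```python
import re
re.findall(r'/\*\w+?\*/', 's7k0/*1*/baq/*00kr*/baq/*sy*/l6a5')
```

Walking the string: at [4:9] → '/*1*/'; at [12:20] → '/*00kr*/'; at [23:29] → '/*sy*/'.
With no groups in the pattern, `findall` gives back each whole match — 3 here.

['/*1*/', '/*00kr*/', '/*sy*/']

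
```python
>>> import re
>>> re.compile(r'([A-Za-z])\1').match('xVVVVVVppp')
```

None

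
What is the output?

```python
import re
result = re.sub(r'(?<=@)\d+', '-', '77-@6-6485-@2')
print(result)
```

The `(?=…)`/`(?<=…)` assertion just peeks at neighbouring text; it doesn't advance the match position.
Matches: at [4:5] → '6'; at [12:13] → '2'.
`sub` substitutes '-' at each match site.

77-@--6485-@-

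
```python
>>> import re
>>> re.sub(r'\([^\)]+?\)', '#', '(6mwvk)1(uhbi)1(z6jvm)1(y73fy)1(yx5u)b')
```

'#1#1#1#1#b'

Matches: at [0:7] → '(6mwvk)'; at [8:14] → '(uhbi)'; at [15:22] → '(z6jvm)'; at [23:30] → '(y73fy)'; at [31:37] → '(yx5u)'.
Each match is replaced by '#'.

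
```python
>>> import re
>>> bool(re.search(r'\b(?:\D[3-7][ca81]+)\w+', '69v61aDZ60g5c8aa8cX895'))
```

False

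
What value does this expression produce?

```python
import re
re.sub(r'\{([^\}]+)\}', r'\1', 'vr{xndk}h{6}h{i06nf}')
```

Each match is replaced using the text its own group 1 captured.

'vrxndkh6hi06nf'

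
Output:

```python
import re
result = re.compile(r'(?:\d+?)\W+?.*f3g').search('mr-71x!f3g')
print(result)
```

Here the pattern never matches, so the call returns None.

None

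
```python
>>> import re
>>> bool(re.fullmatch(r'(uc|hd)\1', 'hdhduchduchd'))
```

False

`fullmatch` succeeds only if the pattern covers the string from start to end.
Here the pattern can't cover the whole string, so the call returns None, and `bool(None)` is False.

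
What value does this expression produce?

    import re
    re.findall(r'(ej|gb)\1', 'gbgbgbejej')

['gb', 'ej']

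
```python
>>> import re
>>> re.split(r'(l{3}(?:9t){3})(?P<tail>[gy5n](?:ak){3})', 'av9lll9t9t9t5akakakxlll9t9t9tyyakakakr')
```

Pattern: exactly 3 of the literal 'l', then the literal '9t' repeated 3 times (captured); then one of [gy5n], then the literal 'ak' repeated 3 times (captured as 'tail').
Matches to split on: at [3:19] → 'lll9t9t9t5akakak'.
Because the pattern has a capturing group, `split` also inserts each captured text between the pieces.

['av9', 'lll9t9t9t', '5akakak', 'xlll9t9t9tyyakakakr']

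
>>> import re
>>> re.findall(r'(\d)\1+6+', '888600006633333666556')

['8', '0', '3', '5']

`\1` is not a pattern — it's the concrete string captured by group 1, re-applied verbatim.
One capturing group, so `findall` returns just the captured substring from each match — 4 in all.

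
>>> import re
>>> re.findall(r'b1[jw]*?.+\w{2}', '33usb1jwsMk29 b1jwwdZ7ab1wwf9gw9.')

['b1jwsMk29 b1jwwdZ7ab1wwf9gw9']

The pattern matches the literal 'b1', then zero or more of one of [jw] (lazy); then one or more of any character, then exactly 2 of a word character.
Matches: at [4:32] → 'b1jwsMk29 b1jwwdZ7ab1wwf9gw9'.
`findall` yields the raw match text (1 of them) because the pattern has no groups.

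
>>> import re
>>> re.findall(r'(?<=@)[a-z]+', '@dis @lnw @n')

['dis', 'lnw', 'n']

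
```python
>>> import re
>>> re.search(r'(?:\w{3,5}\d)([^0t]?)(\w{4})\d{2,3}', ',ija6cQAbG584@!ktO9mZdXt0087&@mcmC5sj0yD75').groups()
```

The pattern matches 3 to 5 of a word character, then a digit (non-capturing group); then optionally any character except [0t] (captured); then exactly 4 of a word character (captured); then 2 to 3 of a digit.
`search` walks the string left to right and returns the first match it finds.
The match spans [1:13] → 'ija6cQAbG584'.
Captured: group 1 = 'c', group 2 = 'QAbG'.

('c', 'QAbG')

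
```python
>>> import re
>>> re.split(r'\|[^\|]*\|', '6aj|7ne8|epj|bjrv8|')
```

['6aj', 'epj', '']

Matches to split on: at [3:9] → '|7ne8|'; at [12:19] → '|bjrv8|'.
`split` removes every match and returns the 3 fragments in between.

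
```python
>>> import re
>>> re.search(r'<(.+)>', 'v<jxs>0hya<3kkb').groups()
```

('jxs',)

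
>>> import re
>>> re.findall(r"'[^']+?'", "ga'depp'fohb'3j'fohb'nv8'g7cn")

["'depp'", "'3j'", "'nv8'"]

With no groups in the pattern, `findall` gives back each whole match — 3 here.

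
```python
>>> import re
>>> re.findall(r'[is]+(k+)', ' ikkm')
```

Pattern: one or more of one of [is]; then one or more of a literal 'k' (captured).
With a single group, `findall` returns only what that group captured — 1 item.

['kk']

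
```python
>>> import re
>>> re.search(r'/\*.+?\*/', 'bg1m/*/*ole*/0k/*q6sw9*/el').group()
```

'/*/*ole*/'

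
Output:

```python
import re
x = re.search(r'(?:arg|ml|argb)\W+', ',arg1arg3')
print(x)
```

None

`re.search` tries every starting position until one works.
Here nothing in the string fits, so the call returns None.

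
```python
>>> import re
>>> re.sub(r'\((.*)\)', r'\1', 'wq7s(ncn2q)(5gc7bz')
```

'wq7sncn2q(5gc7bz'

The replacement refers to a captured group, so each match is rewritten using its own captured text.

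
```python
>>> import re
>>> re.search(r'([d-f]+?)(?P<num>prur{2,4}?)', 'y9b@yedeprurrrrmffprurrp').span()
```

(5, 13)

Pattern: one or more of a character in [d-f] (lazy) (captured); then the literal 'pru', then 2 to 4 of the literal 'r' (lazy) (captured as 'num').
A non-greedy quantifier consumes as few characters as it can — just enough that the remainder of the pattern still matches from where it stops; whatever follows it matches normally.
`re.search` tries every starting position until one works.
The match spans [5:13] → 'edeprurr'.
Captured: group 1 = 'ede', group 2 = 'prurr'.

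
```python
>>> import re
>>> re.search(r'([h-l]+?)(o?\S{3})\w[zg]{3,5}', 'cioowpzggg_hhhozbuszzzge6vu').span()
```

(1, 10)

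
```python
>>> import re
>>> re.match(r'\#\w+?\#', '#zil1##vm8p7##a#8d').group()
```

'#zil1#'

`re.match` won't scan ahead — the pattern has to work from the very first character.
The match spans [0:6] → '#zil1#'.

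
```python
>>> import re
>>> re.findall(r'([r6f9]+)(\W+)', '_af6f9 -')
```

[('f6f9', ' -')]

Pattern: one or more of one of [r6f9] (captured); then one or more of a non-word character (captured).
Scanning left to right: at [2:8] match 'f6f9 -', groups = ('f6f9', ' -').
With 2 capturing groups, `findall` returns a 2-tuple per match.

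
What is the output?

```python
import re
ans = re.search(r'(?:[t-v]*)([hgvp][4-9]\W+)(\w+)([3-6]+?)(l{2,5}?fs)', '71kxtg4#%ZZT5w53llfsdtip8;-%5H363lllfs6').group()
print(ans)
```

tg4#%ZZT5w53llfs

This matches zero or more of a character in [t-v] (non-capturing group); then one of [hgvp], then a character in [4-9], then one or more of a non-word character (captured); then one or more of a word character (captured); then one or more of a character in [3-6] (lazy) (captured); then 2 to 5 of the literal 'l' (lazy), then the literal 'f', then the literal 's' (captured).
`re.search` scans for the first position where the pattern succeeds.
The match spans [4:20] → 'tg4#%ZZT5w53llfs'.
Captured: group 1 = 'g4#%', group 2 = 'ZZT5w5', group 3 = '3', group 4 = 'llfs'.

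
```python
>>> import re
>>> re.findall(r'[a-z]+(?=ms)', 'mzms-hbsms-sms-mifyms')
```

['mz', 'hbs', 's', 'mify']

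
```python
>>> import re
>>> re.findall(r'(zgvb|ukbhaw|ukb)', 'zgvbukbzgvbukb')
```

With a single group, `findall` returns only what that group captured — 4 items.

['zgvb', 'ukb', 'zgvb', 'ukb']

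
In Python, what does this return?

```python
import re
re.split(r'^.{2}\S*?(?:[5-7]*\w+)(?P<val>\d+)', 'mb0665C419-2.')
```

Pattern: anchored at the start of the string; then exactly 2 of any character, then zero or more of a non-whitespace character (lazy); then zero or more of a character in [5-7], then one or more of a word character (non-capturing group); then one or more of a digit (captured as 'val').
Matches to split on: at [0:10] → 'mb0665C419'.
The group in the pattern means `split` returns the separators' captures alongside the pieces.

['', '9', '-2.']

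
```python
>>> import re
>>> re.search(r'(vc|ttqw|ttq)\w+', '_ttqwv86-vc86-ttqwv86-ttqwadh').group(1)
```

The regex engine tests alternatives in the order written; an earlier branch that matches wins even if a later one would match more.
`re.search` scans for the first position where the pattern succeeds.
The match spans [1:8] → 'ttqwv86'.
Captured: group 1 = 'ttqw'.

'ttqw'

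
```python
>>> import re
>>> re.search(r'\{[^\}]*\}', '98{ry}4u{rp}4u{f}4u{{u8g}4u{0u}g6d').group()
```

'{ry}'

`re.search` tries every starting position until one works.
The match spans [2:6] → '{ry}'.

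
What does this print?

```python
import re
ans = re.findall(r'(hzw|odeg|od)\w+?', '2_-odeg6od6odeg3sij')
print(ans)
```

['odeg', 'od', 'odeg']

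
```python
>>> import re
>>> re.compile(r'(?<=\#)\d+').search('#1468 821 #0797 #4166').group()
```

'1468'

Because the assertion is zero-width, the text it checks is not consumed and won't appear in the result.
The match spans [1:5] → '1468'.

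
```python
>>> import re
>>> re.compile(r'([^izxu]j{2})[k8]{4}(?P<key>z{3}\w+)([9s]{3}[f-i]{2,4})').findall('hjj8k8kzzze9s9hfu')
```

Pattern: any character except [izxu], then exactly 2 of a literal 'j' (captured); then exactly 4 of one of [k8]; then exactly 3 of a literal 'z', then one or more of a word character (captured as 'key'); then exactly 3 of one of [9s], then 2 to 4 of a character in [f-i] (captured).
Matches: at [0:16] match 'hjj8k8kzzze9s9hf', groups = ('hjj', 'zzze', '9s9hf').
`findall` packs the 3 group values into a tuple for every match.

[('hjj', 'zzze', '9s9hf')]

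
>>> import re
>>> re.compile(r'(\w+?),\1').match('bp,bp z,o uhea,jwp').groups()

The match spans [0:5] → 'bp,bp'.
Captured: group 1 = 'bp'.

('bp',)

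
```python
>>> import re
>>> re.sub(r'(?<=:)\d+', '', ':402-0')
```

':-0'

The positive lookaround only admits positions where the adjacent text matches; those characters stay outside the span.
Matches: at [1:4] → '402'.
Every occurrence is swapped for ''.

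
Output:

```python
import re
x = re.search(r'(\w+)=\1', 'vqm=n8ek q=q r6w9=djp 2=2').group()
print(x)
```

q=q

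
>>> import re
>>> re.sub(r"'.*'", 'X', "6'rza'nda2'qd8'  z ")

'6X  z '

Every occurrence is swapped for 'X'.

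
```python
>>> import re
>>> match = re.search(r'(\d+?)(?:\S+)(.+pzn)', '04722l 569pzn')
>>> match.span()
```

(0, 13)

This matches one or more of a digit (lazy) (captured); then one or more of a non-whitespace character (non-capturing group); then one or more of any character, then the literal 'pzn' (captured).
`re.search` scans for the first position where the pattern succeeds.
The match spans [0:13] → '04722l 569pzn'.
Captured: group 1 = '0', group 2 = ' 569pzn'.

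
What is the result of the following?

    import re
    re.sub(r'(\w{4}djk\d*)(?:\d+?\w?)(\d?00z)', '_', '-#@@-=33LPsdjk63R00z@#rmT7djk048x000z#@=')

Pattern: exactly 4 of a word character, then the literal 'djk', then zero or more of a digit (captured); then one or more of a digit (lazy), then optionally a word character (non-capturing group); then optionally a digit, then the literal '00z' (captured).
Matches: at [7:20] → '3LPsdjk63R00z'; at [22:37] → 'rmT7djk048x000z'.
`sub` substitutes '_' at each match site.

'-#@@-=3_@#_#@='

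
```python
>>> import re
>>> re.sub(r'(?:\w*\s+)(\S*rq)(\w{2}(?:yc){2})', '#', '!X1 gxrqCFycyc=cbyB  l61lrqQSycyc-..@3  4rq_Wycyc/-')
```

'!#=#-..@#/-'

Each match is replaced by '#'.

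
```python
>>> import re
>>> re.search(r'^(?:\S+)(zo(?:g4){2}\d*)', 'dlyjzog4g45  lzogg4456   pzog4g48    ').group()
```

'dlyjzog4g45'

The match spans [0:11] → 'dlyjzog4g45'.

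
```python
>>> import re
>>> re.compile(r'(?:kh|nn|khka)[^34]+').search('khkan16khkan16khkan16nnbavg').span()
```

`re.search` tries every starting position until one works.
The match spans [0:27] → 'khkan16khkan16khkan16nnbavg'.

(0, 27)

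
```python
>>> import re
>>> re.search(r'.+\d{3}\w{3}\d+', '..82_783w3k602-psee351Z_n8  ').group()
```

'..82_783w3k602-psee351Z_n8'

The pattern matches one or more of any character, then exactly 3 of a digit; then exactly 3 of a word character, then one or more of a digit.
`search` walks the string left to right and returns the first match it finds.
The match spans [0:26] → '..82_783w3k602-psee351Z_n8'.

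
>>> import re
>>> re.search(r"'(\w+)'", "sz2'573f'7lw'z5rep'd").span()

(3, 9)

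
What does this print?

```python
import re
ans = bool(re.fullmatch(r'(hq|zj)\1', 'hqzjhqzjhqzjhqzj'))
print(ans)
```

False

`re.fullmatch` requires the pattern to consume the entire string.
Here there's no way to consume every character, so the call returns None, and `bool(None)` is False.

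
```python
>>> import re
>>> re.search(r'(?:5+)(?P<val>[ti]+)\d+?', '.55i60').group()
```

'55i6'

The pattern matches one or more of a literal '5' (non-capturing group); then one or more of one of [ti] (captured as 'val'); then one or more of a digit (lazy).
The `?` after the quantifier makes it lazy — it takes as little as possible before letting the rest of the pattern try.
`re.search` tries every starting position until one works.
The match spans [1:5] → '55i6'.
Captured: group 1 = 'i'.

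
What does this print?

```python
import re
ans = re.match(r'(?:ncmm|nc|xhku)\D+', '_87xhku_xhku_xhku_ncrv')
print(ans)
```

None

`match` is anchored at position 0; if the pattern doesn't fit there, it returns None.
Here position 0 doesn't satisfy it, so the call returns None.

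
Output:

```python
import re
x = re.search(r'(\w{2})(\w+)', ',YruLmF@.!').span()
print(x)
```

(1, 7)

The match spans [1:7] → 'YruLmF'.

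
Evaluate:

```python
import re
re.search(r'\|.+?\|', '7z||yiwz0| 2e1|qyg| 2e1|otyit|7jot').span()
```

Because the quantifier is non-greedy, it stops expanding at the earliest point where the rest of the pattern can succeed.
`re.search` tries every starting position until one works.
The match spans [2:10] → '||yiwz0|'.

(2, 10)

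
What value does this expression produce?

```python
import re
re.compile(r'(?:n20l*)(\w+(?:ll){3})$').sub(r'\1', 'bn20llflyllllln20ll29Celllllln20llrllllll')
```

'bflyllllln20ll29Celllllln20llrllllll'

The pattern matches the literal 'n20', then zero or more of the literal 'l' (non-capturing group); then one or more of a word character, then the literal 'll' repeated 3 times (captured); then anchored at the end.
Each match is replaced using the text its own group 1 captured.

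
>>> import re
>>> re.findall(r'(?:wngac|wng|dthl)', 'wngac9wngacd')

`|` is ordered: at each position the engine commits to the first alternative that works.
Matches: at [0:5] → 'wngac'; at [6:11] → 'wngac'.
No capturing groups, so `findall` returns the 2 full match strings.

['wngac', 'wngac']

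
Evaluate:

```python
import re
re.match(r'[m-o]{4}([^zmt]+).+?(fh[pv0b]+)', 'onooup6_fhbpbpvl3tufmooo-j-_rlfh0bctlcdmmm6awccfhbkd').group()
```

'onooup6_fhbpbpvl3tufmooo-j-_rlfh0b'

The pattern matches exactly 4 of a character in [m-o]; then one or more of any character except [zmt] (captured); then one or more of any character (lazy); then the literal 'fh', then one or more of one of [pv0b] (captured).
Lazy quantifiers expand one character at a time until the remainder of the pattern can match.
`re.match` only tries the pattern at the start of the string.
The match spans [0:34] → 'onooup6_fhbpbpvl3tufmooo-j-_rlfh0b'.
Captured: group 1 = 'up6_fhbpbpvl3', group 2 = 'fh0b'.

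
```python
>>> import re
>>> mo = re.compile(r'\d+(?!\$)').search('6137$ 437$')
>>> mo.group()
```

'613'

A negative assertion filters positions out without eating any characters.
The match spans [0:3] → '613'.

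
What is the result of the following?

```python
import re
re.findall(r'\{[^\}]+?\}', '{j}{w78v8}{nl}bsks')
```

With no groups in the pattern, `findall` gives back each whole match — 3 here.

['{j}', '{w78v8}', '{nl}']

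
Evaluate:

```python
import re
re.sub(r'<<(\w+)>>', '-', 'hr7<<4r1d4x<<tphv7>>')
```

'hr7<<4r1d4x-'

Matches: at [11:20] → '<<tphv7>>'.
`sub` substitutes '-' at each match site.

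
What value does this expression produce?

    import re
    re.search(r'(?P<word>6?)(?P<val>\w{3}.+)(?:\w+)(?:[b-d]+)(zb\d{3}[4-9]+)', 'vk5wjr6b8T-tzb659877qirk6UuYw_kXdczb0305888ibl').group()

The pattern matches optionally a literal '6' (captured as 'word'); then exactly 3 of a word character, then one or more of any character (captured as 'val'); then one or more of a word character (non-capturing group); then one or more of a character in [b-d] (non-capturing group); then the literal 'zb', then exactly 3 of a digit, then one or more of a character in [4-9] (captured).
`search` walks the string left to right and returns the first match it finds.
The match spans [0:43] → 'vk5wjr6b8T-tzb659877qirk6UuYw_kXdczb0305888'.
Captured: group 1 = '', group 2 = 'vk5wjr6b8T-tzb659877qirk6UuYw_kX', group 3 = 'zb0305888'.

'vk5wjr6b8T-tzb659877qirk6UuYw_kXdczb0305888'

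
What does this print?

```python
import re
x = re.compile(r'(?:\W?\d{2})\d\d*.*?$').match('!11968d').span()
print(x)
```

(0, 7)

`re.match` only tries the pattern at the start of the string.
The match spans [0:7] → '!11968d'.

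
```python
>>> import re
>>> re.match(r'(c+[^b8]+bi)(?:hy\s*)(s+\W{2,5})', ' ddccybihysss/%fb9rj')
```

None

The pattern matches one or more of a literal 'c', then one or more of any character except [b8], then the literal 'bi' (captured); then the literal 'hy', then zero or more of whitespace (non-capturing group); then one or more of the literal 's', then 2 to 5 of a non-word character (captured).
`match` is anchored at position 0; if the pattern doesn't fit there, it returns None.
Here position 0 doesn't satisfy it, so the call returns None.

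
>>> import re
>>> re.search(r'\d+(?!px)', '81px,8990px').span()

The negative lookaround is zero-width — it rules out positions where the adjacent text would match, without consuming anything.
`re.search` scans for the first position where the pattern succeeds.
The match spans [0:1] → '8'.

(0, 1)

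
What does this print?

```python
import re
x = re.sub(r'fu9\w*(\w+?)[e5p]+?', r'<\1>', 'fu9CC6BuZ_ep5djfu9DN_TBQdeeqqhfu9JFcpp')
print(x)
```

<p>

`\1` in the replacement pulls in group 1's text for each match.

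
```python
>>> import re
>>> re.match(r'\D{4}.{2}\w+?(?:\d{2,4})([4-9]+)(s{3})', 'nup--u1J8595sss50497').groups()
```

('5', 'sss')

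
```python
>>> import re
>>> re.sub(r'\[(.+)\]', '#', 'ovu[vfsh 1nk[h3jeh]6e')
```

Matches: at [3:19] → '[vfsh 1nk[h3jeh]'.
Every occurrence is swapped for '#'.

'ovu#6e'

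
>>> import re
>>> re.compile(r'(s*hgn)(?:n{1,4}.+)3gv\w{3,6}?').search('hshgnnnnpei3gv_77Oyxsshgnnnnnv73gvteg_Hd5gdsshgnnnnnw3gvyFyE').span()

(1, 59)

The `?` after the quantifier makes it lazy — it takes as little as possible before letting the rest of the pattern try.
The match spans [1:59] → 'shgnnnnpei3gv_77Oyxsshgnnnnnv73gvteg_Hd5gdsshgnnnnnw3gvyFy'.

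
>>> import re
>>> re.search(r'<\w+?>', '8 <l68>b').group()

'<l68>'

Unlike `match`, `search` isn't anchored — it looks for the pattern anywhere in the string.
The match spans [2:7] → '<l68>'.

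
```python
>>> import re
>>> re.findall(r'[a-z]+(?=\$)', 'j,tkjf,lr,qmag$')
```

Because the assertion is zero-width, the text it checks is not consumed and won't appear in the result.
Walking the string: at [10:14] → 'qmag'.
No capturing groups, so `findall` returns the 1 full match string.

['qmag']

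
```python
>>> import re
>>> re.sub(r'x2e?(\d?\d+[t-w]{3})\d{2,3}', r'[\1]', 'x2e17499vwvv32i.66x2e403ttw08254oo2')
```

'x2e17499vwvv32i.66[403ttw]54oo2'

This matches the literal 'x2', then optionally the literal 'e'; then optionally a digit, then one or more of a digit, then exactly 3 of a character in [t-w] (captured); then 2 to 3 of a digit.
The replacement refers to a captured group, so each match is rewritten using its own captured text.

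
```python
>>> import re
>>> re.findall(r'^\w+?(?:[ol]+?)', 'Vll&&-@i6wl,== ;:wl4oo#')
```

The pattern matches anchored at the start of the string; then one or more of a word character (lazy); then one or more of one of [ol] (lazy) (non-capturing group).
Matches: at [0:2] → 'Vl'.
Since nothing is captured, `findall` lists the 1 matched substring directly.

['Vl']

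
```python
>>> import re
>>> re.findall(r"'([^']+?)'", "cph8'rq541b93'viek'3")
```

Matches: at [4:14] match "'rq541b93'", group 1 = 'rq541b93'.
Because there's exactly one group, `findall` drops the full match and keeps group 1 from the one hit.

['rq541b93']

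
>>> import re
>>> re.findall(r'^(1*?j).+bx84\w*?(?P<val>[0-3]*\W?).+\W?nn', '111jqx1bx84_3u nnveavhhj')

This matches anchored at the start of the string; then zero or more of a literal '1' (lazy), then the literal 'j' (captured); then one or more of any character; then the literal 'bx', then the literal '84', then zero or more of a word character (lazy); then zero or more of a character in [0-3], then optionally a non-word character (captured as 'val'); then one or more of any character, then optionally a non-word character, then the literal 'nn'.
Walking the string: at [0:17] match '111jqx1bx84_3u nn', groups = ('111j', '').
Multiple groups make `findall` return tuples — one 2-tuple for the one match.

[('111j', '')]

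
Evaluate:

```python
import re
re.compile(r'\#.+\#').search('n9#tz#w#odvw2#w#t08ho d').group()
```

'#tz#w#odvw2#w#'

The match spans [2:16] → '#tz#w#odvw2#w#'.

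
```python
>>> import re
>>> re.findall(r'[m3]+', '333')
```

['333']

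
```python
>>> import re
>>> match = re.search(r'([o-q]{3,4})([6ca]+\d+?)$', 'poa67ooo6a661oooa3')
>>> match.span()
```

(13, 18)

The pattern matches 3 to 4 of a character in [o-q] (captured); then one or more of one of [6ca], then one or more of a digit (lazy) (captured); then anchored at the end.
`re.search` tries every starting position until one works.
The match spans [13:18] → 'oooa3'.
Captured: group 1 = 'ooo', group 2 = 'a3'.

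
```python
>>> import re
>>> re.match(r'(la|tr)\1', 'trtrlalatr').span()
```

(0, 4)

`\1` is not a pattern — it's the concrete string captured by group 1, re-applied verbatim.
`match` is anchored at position 0; if the pattern doesn't fit there, it returns None.
The match spans [0:4] → 'trtr'.
Captured: group 1 = 'tr'.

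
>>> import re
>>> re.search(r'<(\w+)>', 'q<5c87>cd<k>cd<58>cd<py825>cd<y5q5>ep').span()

The match spans [1:7] → '<5c87>'.

(1, 7)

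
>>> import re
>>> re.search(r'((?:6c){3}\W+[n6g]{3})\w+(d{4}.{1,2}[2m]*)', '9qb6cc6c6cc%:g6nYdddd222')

None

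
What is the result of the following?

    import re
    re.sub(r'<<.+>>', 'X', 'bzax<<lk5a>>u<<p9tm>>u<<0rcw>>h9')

Matches: at [4:30] → '<<lk5a>>u<<p9tm>>u<<0rcw>>'.
Each match is replaced by 'X'.

'bzaxXh9'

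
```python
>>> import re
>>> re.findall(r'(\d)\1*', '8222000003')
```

['8', '2', '0', '3']

`\1` is not a pattern — it's the concrete string captured by group 1, re-applied verbatim.
One capturing group, so `findall` returns just the captured substring from each match — 4 in all.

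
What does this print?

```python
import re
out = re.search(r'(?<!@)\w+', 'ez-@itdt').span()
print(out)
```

The negative lookaround is zero-width — it rules out positions where the adjacent text would match, without consuming anything.
Unlike `match`, `search` isn't anchored — it looks for the pattern anywhere in the string.
The match spans [0:2] → 'ez'.

(0, 2)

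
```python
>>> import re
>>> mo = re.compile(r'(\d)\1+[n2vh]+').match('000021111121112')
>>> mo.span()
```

(0, 5)

`match` is anchored at position 0; if the pattern doesn't fit there, it returns None.
The match spans [0:5] → '00002'.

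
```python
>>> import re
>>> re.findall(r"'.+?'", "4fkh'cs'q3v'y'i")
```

["'cs'", "'y'"]

With the lazy modifier that quantifier settles for the fewest repetitions that let the rest of the pattern succeed (the atoms after it are unaffected and can still be greedy).
Scanning left to right: at [4:8] → "'cs'"; at [11:14] → "'y'".
`findall` yields the raw match text (2 of them) because the pattern has no groups.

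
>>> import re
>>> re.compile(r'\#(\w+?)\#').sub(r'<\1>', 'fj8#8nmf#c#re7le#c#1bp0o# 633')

Matches: at [3:9] → '#8nmf#'; at [10:17] → '#re7le#'; at [18:25] → '#1bp0o#'.
The replacement refers to a captured group, so each match is rewritten using its own captured text.

'fj8<8nmf>c<re7le>c<1bp0o> 633'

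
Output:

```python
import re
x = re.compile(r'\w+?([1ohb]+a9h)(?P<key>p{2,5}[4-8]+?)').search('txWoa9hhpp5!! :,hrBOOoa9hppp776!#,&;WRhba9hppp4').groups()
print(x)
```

This matches one or more of a word character (lazy); then one or more of one of [1ohb], then the literal 'a9h' (captured); then 2 to 5 of a literal 'p', then one or more of a character in [4-8] (lazy) (captured as 'key').
A non-greedy quantifier consumes as few characters as it can — just enough that the remainder of the pattern still matches from where it stops; whatever follows it matches normally.
Unlike `match`, `search` isn't anchored — it looks for the pattern anywhere in the string.
The match spans [16:29] → 'hrBOOoa9hppp7'.
Captured: group 1 = 'oa9h', group 2 = 'ppp7'.

('oa9h', 'ppp7')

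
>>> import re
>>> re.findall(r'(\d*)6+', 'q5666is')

Pattern: zero or more of a digit (captured); then one or more of a literal '6'.
`findall` collects group 1 from the one match (1 total).

['566']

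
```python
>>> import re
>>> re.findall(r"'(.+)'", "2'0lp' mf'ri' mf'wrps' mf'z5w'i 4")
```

Matches: at [1:30] match "'0lp' mf'ri' mf'wrps' mf'z5w'", group 1 = "0lp' mf'ri' mf'wrps' mf'z5w".
Because there's exactly one group, `findall` drops the full match and keeps group 1 from the one hit.

["0lp' mf'ri' mf'wrps' mf'z5w"]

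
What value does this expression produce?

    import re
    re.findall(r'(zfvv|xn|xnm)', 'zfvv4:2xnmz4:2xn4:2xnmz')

['zfvv', 'xn', 'xn', 'xn']

The regex engine tests alternatives in the order written; an earlier branch that matches wins even if a later one would match more.
Scanning left to right: at [0:4] match 'zfvv', group 1 = 'zfvv'; at [7:9] match 'xn', group 1 = 'xn'; at [14:16] match 'xn', group 1 = 'xn'; at [19:21] match 'xn', group 1 = 'xn'.
Because there's exactly one group, `findall` drops the full match and keeps group 1 from each hit.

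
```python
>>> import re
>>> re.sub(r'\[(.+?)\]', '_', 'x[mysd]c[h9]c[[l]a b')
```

A non-greedy quantifier consumes as few characters as it can — just enough that the remainder of the pattern still matches from where it stops; whatever follows it matches normally.
Matches: at [1:7] → '[mysd]'; at [8:12] → '[h9]'; at [13:17] → '[[l]'.
Each match is replaced by '_'.

'x_c_c_a b'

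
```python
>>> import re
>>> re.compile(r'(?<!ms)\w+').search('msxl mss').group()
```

'msxl'

The negative lookaround is zero-width — it rules out positions where the adjacent text would match, without consuming anything.
Unlike `match`, `search` isn't anchored — it looks for the pattern anywhere in the string.
The match spans [0:4] → 'msxl'.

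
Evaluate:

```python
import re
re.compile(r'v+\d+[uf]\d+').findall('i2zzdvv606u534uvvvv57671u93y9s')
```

['vv606u534', 'vvvv57671u93']

Since nothing is captured, `findall` lists the 2 matched substrings directly.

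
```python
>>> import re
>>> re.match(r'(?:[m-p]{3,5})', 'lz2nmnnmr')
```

The pattern matches 3 to 5 of a character in [m-p] (non-capturing group).
`match` is anchored at position 0; if the pattern doesn't fit there, it returns None.
Here the string doesn't start with a match, so the call returns None.

None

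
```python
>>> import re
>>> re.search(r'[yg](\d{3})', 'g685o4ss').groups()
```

The match spans [0:4] → 'g685'.
Captured: group 1 = '685'.

('685',)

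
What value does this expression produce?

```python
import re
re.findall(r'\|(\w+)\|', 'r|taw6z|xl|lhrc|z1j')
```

['taw6z', 'lhrc']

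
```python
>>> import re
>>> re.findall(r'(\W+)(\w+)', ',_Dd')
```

[(',', '_Dd')]

Pattern: one or more of a non-word character (captured); then one or more of a word character (captured).
Scanning left to right: at [0:4] match ',_Dd', groups = (',', '_Dd').
2 groups means the one result is a tuple of 2 captured strings — 1 here.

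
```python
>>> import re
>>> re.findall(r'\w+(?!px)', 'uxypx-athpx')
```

A negative assertion filters positions out without eating any characters.
Scanning left to right: at [0:5] → 'uxypx'; at [6:11] → 'athpx'.
No capturing groups, so `findall` returns the 2 full match strings.

['uxypx', 'athpx']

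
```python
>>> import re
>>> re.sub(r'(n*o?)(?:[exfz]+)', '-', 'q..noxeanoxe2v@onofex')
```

Pattern: zero or more of a literal 'n', then optionally the literal 'o' (captured); then one or more of one of [exfz] (non-capturing group).
Matches: at [3:7] → 'noxe'; at [8:12] → 'noxe'; at [16:21] → 'nofex'.
Every occurrence is swapped for '-'.

'q..-a-2v@o-'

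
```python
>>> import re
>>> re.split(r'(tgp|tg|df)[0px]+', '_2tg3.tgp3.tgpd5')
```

Matches to split on: at [6:9] → 'tgp'; at [11:14] → 'tgp'.
Because the pattern has a capturing group, `split` also inserts each captured text between the pieces.

['_2tg3.', 'tg', '3.', 'tg', 'd5']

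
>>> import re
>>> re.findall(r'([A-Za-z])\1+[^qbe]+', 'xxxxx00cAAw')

`\1` is not a pattern — it's the concrete string captured by group 1, re-applied verbatim.
With a single group, `findall` returns only what that group captured — 1 item.

['x']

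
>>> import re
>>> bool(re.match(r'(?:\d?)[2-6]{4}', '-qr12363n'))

False

Pattern: optionally a digit (non-capturing group); then exactly 4 of a character in [2-6].
`re.match` only tries the pattern at the start of the string.
Here position 0 doesn't satisfy it, so the call returns None, and `bool(None)` is False.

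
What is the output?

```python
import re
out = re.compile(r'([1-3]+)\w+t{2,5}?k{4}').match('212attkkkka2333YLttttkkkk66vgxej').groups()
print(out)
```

The match spans [0:25] → '212attkkkka2333YLttttkkkk'.
Captured: group 1 = '212'.

('212',)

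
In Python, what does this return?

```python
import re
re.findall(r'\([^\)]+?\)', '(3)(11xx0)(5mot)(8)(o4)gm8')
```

['(3)', '(11xx0)', '(5mot)', '(8)', '(o4)']

Walking the string: at [0:3] → '(3)'; at [3:10] → '(11xx0)'; at [10:16] → '(5mot)'; at [16:19] → '(8)'; at [19:23] → '(o4)'.
With no groups in the pattern, `findall` gives back each whole match — 5 here.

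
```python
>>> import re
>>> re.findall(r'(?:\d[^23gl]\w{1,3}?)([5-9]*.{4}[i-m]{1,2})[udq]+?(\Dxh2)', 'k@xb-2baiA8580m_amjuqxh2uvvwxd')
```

This matches a digit, then any character except [23gl], then 1 to 3 of a word character (lazy) (non-capturing group); then zero or more of a character in [5-9], then exactly 4 of any character, then 1 to 2 of a character in [i-m] (captured); then one or more of one of [udq] (lazy); then a non-digit, then the literal 'xh2' (captured).
With 2 capturing groups, `findall` returns a 2-tuple per match.

[('8580m_amj', 'qxh2')]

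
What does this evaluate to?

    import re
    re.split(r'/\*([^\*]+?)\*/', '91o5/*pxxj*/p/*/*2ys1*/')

['91o5', 'pxxj', 'p/*', '2ys1', '']

Matches to split on: at [4:12] → '/*pxxj*/'; at [15:23] → '/*2ys1*/'.
Because the pattern has a capturing group, `split` also inserts each captured text between the pieces.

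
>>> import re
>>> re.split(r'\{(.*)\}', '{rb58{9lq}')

['', 'rb58{9lq', '']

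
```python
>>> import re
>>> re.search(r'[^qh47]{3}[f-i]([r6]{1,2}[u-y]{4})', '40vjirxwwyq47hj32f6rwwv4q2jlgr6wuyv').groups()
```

This matches exactly 3 of any character except [qh47], then a character in [f-i]; then 1 to 2 of one of [r6], then exactly 4 of a character in [u-y] (captured).
`re.search` tries every starting position until one works.
The match spans [1:10] → '0vjirxwwy'.
Captured: group 1 = 'rxwwy'.

('rxwwy',)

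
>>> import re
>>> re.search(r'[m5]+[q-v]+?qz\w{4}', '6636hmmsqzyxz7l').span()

The match spans [5:14] → 'mmsqzyxz7'.

(5, 14)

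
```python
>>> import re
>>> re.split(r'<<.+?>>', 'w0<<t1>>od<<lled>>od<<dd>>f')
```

['w0', 'od', 'od', 'f']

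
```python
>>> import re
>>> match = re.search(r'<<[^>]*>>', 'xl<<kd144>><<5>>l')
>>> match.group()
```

Unlike `match`, `search` isn't anchored — it looks for the pattern anywhere in the string.
The match spans [2:11] → '<<kd144>>'.

'<<kd144>>'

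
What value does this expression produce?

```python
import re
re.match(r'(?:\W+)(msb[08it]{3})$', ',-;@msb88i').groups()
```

('msb88i',)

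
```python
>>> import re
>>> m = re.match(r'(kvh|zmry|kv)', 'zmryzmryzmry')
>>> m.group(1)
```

'zmry'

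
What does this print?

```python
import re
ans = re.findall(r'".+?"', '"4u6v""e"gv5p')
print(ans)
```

The `?` after the quantifier makes it lazy — it takes as little as possible before letting the rest of the pattern try.
`findall` yields the raw match text (2 of them) because the pattern has no groups.

['"4u6v"', '"e"']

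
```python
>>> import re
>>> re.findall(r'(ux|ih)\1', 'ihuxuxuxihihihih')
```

`\1` is not a pattern — it's the concrete string captured by group 1, re-applied verbatim.
One capturing group, so `findall` returns just the captured substring from each match — 3 in all.

['ux', 'ih', 'ih']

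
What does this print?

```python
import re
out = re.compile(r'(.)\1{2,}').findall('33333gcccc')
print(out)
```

['3', 'c']

`\1` has to match the exact text group 1 already captured.
Scanning left to right: at [0:5] match '33333', group 1 = '3'; at [6:10] match 'cccc', group 1 = 'c'.
With a single group, `findall` returns only what that group captured — 2 items.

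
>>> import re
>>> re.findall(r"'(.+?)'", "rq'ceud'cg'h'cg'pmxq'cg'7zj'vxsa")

['ceud', 'h', 'pmxq', '7zj']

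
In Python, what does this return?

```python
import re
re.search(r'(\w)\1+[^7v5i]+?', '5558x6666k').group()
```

'5558'

The backreference `\1` re-matches whatever the first group consumed, character for character.
The match spans [0:4] → '5558'.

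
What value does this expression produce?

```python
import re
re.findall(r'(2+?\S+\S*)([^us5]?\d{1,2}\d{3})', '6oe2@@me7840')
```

[('2@@me', '7840')]

The pattern matches one or more of a literal '2' (lazy), then one or more of a non-whitespace character, then zero or more of a non-whitespace character (captured); then optionally any character except [us5], then 1 to 2 of a digit, then exactly 3 of a digit (captured).
Walking the string: at [3:12] match '2@@me7840', groups = ('2@@me', '7840').
`findall` packs the 2 group values into a tuple for every match.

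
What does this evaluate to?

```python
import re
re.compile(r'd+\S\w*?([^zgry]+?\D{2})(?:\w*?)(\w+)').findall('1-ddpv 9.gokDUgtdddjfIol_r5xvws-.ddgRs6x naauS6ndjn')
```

With the lazy modifier that quantifier settles for the fewest repetitions that let the rest of the pattern succeed (the atoms after it are unaffected and can still be greedy).
2 groups means each result is a tuple of 2 captured strings — 2 here.

[('v 9.g', 'okDUgtdddjfIol_r5xvws'), ('Rs6x ', 'naauS6ndjn')]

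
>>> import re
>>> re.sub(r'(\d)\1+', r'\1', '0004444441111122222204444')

'041204'

`\1` is not a pattern — it's the concrete string captured by group 1, re-applied verbatim.
Matches: at [0:3] → '000'; at [3:9] → '444444'; at [9:14] → '11111'; at [14:20] → '222222'; at [21:25] → '4444'.
`\1` in the replacement pulls in group 1's text for each match.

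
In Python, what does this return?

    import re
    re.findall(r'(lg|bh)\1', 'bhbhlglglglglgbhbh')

['bh', 'lg', 'lg', 'bh']

A backreference is literal: `\1` must see the identical characters the first group matched.
Matches: at [0:4] match 'bhbh', group 1 = 'bh'; at [4:8] match 'lglg', group 1 = 'lg'; at [8:12] match 'lglg', group 1 = 'lg'; at [14:18] match 'bhbh', group 1 = 'bh'.
One capturing group, so `findall` returns just the captured substring from each match — 4 in all.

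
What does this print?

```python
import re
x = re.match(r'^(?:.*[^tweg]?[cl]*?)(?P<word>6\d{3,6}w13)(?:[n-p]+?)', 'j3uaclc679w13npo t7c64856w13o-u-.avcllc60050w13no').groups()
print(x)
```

This matches anchored at the start of the string; then zero or more of any character, then optionally any character except [tweg], then zero or more of one of [cl] (lazy) (non-capturing group); then a literal '6', then 3 to 6 of a digit, then the literal 'w13' (captured as 'word'); then one or more of a character in [n-p] (lazy) (non-capturing group).
`re.match` only tries the pattern at the start of the string.
The match spans [0:48] → 'j3uaclc679w13npo t7c64856w13o-u-.avcllc60050w13n'.
Captured: group 1 = '60050w13'.

('60050w13',)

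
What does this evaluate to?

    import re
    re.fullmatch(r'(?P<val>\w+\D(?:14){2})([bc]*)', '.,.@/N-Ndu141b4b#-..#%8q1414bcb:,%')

`re.fullmatch` is like wrapping the pattern in `^…$` (in single-line mode).
Here the string isn't matched end-to-end, so the call returns None.

None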